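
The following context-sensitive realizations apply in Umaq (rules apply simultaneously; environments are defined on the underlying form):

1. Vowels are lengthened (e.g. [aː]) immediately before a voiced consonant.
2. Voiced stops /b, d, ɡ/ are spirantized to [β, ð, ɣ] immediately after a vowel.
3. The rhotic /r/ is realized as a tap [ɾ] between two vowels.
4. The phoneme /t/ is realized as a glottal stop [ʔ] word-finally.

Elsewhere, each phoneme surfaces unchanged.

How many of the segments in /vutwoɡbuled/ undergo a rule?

5

Segments that undergo a rule: /o/ → [oː] (rule 1); /ɡ/ → [ɣ] (rule 2); /u/ → [uː] (rule 1); /e/ → [eː] (rule 1); /d/ → [ð] (rule 2).
All other segments surface unchanged.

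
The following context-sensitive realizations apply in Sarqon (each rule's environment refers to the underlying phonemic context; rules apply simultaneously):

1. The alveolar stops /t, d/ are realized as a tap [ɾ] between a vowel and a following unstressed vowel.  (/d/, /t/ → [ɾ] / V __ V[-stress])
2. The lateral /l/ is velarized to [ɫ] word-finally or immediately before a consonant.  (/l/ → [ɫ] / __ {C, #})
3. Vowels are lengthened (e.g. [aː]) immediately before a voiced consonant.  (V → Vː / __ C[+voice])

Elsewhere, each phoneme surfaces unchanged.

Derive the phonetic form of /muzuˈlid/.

/m/ (word-initial) is unaffected → [m].
/u/ (between /m/ and /z/) occurs before a voiced consonant → [uː] by rule 3.
/z/ stays [z].
Rule 3 applies to /u/ (between /z/ and /l/: before a voiced consonant) → [uː].
/l/ — between /u/ and /i/; rule 2 does not apply here → [l].
/i/ meets the environment for rule 3 (before a voiced consonant) → [iː].
/d/ (word-final) fails the environment for rule 1, so it stays [d].

[muːzuːˈliːd]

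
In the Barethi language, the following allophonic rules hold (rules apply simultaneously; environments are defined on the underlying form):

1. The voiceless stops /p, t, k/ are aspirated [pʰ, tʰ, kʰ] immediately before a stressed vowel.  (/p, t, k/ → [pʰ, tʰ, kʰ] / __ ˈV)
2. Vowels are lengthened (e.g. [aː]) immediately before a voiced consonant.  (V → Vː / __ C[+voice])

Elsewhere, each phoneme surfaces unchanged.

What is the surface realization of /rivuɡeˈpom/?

/r/ (word-initial) is unaffected → [r].
/i/ (between /r/ and /v/): before a voiced consonant, so rule 2 applies → [iː].
/v/ (between /i/ and /u/) is unaffected → [v].
/u/ (between /v/ and /ɡ/) occurs before a voiced consonant → [uː] by rule 2.
/ɡ/ (between /u/ and /e/) is unaffected → [ɡ].
/e/ (between /ɡ/ and /p/) fails the environment for rule 2, so it stays [e].
/p/ (between /e/ and /o/) occurs immediately before a stressed vowel → [pʰ] by rule 1.
/o/ meets the environment for rule 2 (before a voiced consonant) → [oː].
/m/ (word-final) is unaffected → [m].

[riːvuːɡeˈpʰoːm]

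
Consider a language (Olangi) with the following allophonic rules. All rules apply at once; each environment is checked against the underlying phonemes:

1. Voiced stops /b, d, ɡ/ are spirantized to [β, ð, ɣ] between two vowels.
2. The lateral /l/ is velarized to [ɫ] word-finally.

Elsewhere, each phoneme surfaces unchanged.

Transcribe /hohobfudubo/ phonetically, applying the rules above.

[hohobfuðuβo]

/h/ (word-initial) is unaffected → [h].
/o/ — not in any rule's target class → [o].
/h/ (between /o/ and /o/) is unaffected → [h].
/o/ (between /h/ and /b/): no rule targets it → [o].
/b/ — between /o/ and /f/; rule 1 does not apply here → [b].
/f/ — not in any rule's target class → [f].
/u/ (between /f/ and /d/): no rule targets it → [u].
/d/ — between /u/ and /u/, between two vowels — surfaces as [ð] (rule 1).
/u/ (between /d/ and /b/): no rule targets it → [u].
/b/ (between /u/ and /o/) occurs between two vowels → [β] by rule 1.
/o/ — not in any rule's target class → [o].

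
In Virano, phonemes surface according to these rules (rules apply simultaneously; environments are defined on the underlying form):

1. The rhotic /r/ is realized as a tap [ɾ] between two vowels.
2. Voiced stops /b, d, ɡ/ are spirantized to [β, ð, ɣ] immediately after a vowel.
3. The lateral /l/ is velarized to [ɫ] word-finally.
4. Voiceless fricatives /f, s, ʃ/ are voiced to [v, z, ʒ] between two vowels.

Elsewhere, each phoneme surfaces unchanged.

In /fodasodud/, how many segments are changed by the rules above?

4

Segments that undergo a rule: /d/ → [ð] (rule 2); /s/ → [z] (rule 4); /d/ → [ð] (rule 2); /d/ → [ð] (rule 2).
All other segments surface unchanged.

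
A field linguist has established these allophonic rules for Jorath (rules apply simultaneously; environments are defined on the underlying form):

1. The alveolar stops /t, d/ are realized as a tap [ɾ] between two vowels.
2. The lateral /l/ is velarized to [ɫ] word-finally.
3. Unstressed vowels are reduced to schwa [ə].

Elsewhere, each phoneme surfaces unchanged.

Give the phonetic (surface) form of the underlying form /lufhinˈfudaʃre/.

[ləfhənˈfuɾəʃrə]

/l/ — word-initial; rule 2 does not apply here → [l].
/u/ meets the environment for rule 3 (in an unstressed syllable) → [ə].
/f/ (between /u/ and /h/) is unaffected → [f].
/h/ (between /f/ and /i/) is unaffected → [h].
/i/ (between /h/ and /n/): in an unstressed syllable, so rule 3 applies → [ə].
/n/ stays [n].
/f/ — not in any rule's target class → [f].
/u/ (between /f/ and /d/) is in the target of rule 3 but the environment (in an unstressed syllable) is not met → [u].
/d/ meets the environment for rule 1 (between two vowels) → [ɾ].
/a/ — between /d/ and /ʃ/, in an unstressed syllable — surfaces as [ə] (rule 3).
/ʃ/ — not in any rule's target class → [ʃ].
/r/ (between /ʃ/ and /e/): no rule targets it → [r].
/e/ — word-final, in an unstressed syllable — surfaces as [ə] (rule 3).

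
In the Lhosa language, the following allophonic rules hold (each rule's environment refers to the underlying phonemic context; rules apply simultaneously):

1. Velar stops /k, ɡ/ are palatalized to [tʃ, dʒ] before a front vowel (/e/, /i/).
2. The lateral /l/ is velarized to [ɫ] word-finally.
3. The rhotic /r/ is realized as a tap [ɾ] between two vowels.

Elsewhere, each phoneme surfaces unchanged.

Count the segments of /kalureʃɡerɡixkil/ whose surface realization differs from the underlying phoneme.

Segments that undergo a rule: /r/ → [ɾ] (rule 3); /ɡ/ → [dʒ] (rule 1); /ɡ/ → [dʒ] (rule 1); /k/ → [tʃ] (rule 1); /l/ → [ɫ] (rule 2).
All other segments surface unchanged.

5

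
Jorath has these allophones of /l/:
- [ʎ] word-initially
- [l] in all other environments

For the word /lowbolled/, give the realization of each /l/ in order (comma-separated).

Occurrence 1 (position 1): word-initially → [ʎ].
Occurrence 2 (position 6): no conditioning environment matches → elsewhere allophone [l].
Occurrence 3 (position 7): no conditioning environment matches → elsewhere allophone [l].

[ʎ], [l], [l]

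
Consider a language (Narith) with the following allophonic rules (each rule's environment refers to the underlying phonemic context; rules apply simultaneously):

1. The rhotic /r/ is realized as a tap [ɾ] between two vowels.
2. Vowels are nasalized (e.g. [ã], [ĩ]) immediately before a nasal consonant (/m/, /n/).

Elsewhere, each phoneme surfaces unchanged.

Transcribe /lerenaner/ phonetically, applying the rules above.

/l/ (word-initial) is unaffected → [l].
/e/ (between /l/ and /r/): rule 2 targets it, but not before a nasal consonant → unchanged [e].
/r/ (between /e/ and /e/): between two vowels, so rule 1 applies → [ɾ].
/e/ (between /r/ and /n/): before a nasal consonant, so rule 2 applies → [ẽ].
/n/ stays [n].
/a/ (between /n/ and /n/): before a nasal consonant, so rule 2 applies → [ã].
/n/ stays [n].
/e/ (between /n/ and /r/) fails the environment for rule 2, so it stays [e].
/r/ — word-final; rule 1 does not apply here → [r].

[leɾẽnãner]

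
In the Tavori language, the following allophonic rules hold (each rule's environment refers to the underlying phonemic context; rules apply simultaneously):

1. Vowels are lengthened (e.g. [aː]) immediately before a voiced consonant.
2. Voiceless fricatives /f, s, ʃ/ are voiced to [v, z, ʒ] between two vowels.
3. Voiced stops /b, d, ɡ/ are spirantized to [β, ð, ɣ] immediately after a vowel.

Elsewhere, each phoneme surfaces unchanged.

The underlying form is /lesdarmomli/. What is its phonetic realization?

[lesdaːrmoːmli]

/l/ (word-initial) is unaffected → [l].
/e/ (between /l/ and /s/) fails the environment for rule 1, so it stays [e].
/s/ (between /e/ and /d/): rule 2 targets it, but not between two vowels → unchanged [s].
/d/ (between /s/ and /a/): rule 3 targets it, but not immediately after a vowel → unchanged [d].
/a/ — between /d/ and /r/, before a voiced consonant — surfaces as [aː] (rule 1).
/r/ stays [r].
/m/ (between /r/ and /o/) is unaffected → [m].
/o/ meets the environment for rule 1 (before a voiced consonant) → [oː].
/m/ (between /o/ and /l/) is unaffected → [m].
/l/ — not in any rule's target class → [l].
/i/ — word-final; rule 1 does not apply here → [i].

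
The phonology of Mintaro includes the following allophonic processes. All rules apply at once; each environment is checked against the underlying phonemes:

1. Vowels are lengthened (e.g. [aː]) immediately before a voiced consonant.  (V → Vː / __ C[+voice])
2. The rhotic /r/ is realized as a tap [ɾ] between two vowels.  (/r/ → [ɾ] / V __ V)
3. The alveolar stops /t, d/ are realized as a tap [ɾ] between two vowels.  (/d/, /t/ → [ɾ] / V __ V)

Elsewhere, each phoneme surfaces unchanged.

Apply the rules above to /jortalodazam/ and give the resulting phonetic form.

/j/ stays [j].
/o/ (between /j/ and /r/): before a voiced consonant, so rule 1 applies → [oː].
/r/ — between /o/ and /t/; rule 2 does not apply here → [r].
/t/ — between /r/ and /a/; rule 3 does not apply here → [t].
/a/ (between /t/ and /l/): before a voiced consonant, so rule 1 applies → [aː].
/l/ (between /a/ and /o/): no rule targets it → [l].
Rule 1 applies to /o/ (between /l/ and /d/: before a voiced consonant) → [oː].
/d/ (between /o/ and /a/) occurs between two vowels → [ɾ] by rule 3.
/a/ (between /d/ and /z/) occurs before a voiced consonant → [aː] by rule 1.
/z/ (between /a/ and /a/) is unaffected → [z].
Rule 1 applies to /a/ (between /z/ and /m/: before a voiced consonant) → [aː].
/m/ (word-final) is unaffected → [m].

[joːrtaːloːɾaːzaːm]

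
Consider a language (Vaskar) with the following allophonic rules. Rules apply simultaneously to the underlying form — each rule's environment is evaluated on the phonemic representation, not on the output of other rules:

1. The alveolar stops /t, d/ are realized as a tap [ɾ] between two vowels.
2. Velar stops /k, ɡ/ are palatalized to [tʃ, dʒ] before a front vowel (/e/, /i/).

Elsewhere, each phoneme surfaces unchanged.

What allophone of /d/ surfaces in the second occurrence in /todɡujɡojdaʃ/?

[d]

/d/ (between /j/ and /a/) fails the environment for rule 1, so it stays [d].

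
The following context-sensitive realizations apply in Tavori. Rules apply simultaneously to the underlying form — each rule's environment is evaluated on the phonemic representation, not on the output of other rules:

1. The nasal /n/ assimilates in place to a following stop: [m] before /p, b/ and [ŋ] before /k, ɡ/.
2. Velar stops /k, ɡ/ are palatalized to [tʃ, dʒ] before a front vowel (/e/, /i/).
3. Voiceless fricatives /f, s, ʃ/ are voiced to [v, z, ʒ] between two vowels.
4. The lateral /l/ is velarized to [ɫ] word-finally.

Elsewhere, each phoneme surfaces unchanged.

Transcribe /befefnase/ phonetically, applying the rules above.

[bevefnaze]

/b/ — not in any rule's target class → [b].
/e/ stays [e].
/f/ (between /e/ and /e/) occurs between two vowels → [v] by rule 3.
/e/ (between /f/ and /f/) is unaffected → [e].
/f/ — between /e/ and /n/; rule 3 does not apply here → [f].
/n/ (between /f/ and /a/) is in the target of rule 1 but the environment (before a labial or velar stop) is not met → [n].
/a/ stays [a].
/s/ (between /a/ and /e/) occurs between two vowels → [z] by rule 3.
/e/ — not in any rule's target class → [e].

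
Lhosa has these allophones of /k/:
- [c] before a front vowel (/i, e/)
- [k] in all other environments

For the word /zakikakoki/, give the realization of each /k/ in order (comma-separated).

[c], [k], [k], [c]

Occurrence 1 (position 3): before a front vowel → [c].
Occurrence 2 (position 5): no conditioning environment matches → elsewhere allophone [k].
Occurrence 3 (position 7): no conditioning environment matches → elsewhere allophone [k].
Occurrence 4 (position 9): before a front vowel → [c].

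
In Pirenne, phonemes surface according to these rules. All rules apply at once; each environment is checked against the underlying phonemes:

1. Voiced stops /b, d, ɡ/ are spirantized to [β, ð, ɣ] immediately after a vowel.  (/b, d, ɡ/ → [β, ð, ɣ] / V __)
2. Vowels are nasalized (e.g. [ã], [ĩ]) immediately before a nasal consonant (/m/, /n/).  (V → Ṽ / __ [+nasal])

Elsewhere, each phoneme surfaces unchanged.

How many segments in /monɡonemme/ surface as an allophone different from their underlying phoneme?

Segments that undergo a rule: /o/ → [õ] (rule 2); /o/ → [õ] (rule 2); /e/ → [ẽ] (rule 2).
All other segments surface unchanged.

3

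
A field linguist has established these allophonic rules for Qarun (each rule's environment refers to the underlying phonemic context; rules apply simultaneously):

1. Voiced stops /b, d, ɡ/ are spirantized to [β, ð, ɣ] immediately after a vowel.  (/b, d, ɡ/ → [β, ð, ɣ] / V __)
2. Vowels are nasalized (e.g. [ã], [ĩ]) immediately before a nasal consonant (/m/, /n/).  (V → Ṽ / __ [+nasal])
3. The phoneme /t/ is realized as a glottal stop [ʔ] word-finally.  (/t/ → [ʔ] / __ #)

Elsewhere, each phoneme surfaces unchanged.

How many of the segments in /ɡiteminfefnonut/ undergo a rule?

4

Segments that undergo a rule: /e/ → [ẽ] (rule 2); /i/ → [ĩ] (rule 2); /o/ → [õ] (rule 2); /t/ → [ʔ] (rule 3).
All other segments surface unchanged.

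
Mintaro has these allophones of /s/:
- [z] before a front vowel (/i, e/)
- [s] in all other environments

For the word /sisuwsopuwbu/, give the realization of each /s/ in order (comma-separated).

Occurrence 1 (position 1): before a front vowel (/i, e/) → [z].
Occurrence 2 (position 3): no conditioning environment matches → elsewhere allophone [s].
Occurrence 3 (position 6): no conditioning environment matches → elsewhere allophone [s].

[z], [s], [s]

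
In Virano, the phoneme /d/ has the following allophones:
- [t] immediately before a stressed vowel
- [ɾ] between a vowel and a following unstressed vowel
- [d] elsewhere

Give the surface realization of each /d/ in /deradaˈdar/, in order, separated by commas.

Occurrence 1 (position 1): no conditioning environment matches → elsewhere allophone [d].
Occurrence 2 (position 5): between a vowel and a following unstressed vowel → [ɾ].
Occurrence 3 (position 7): immediately before a stressed vowel → [t].

[d], [ɾ], [t]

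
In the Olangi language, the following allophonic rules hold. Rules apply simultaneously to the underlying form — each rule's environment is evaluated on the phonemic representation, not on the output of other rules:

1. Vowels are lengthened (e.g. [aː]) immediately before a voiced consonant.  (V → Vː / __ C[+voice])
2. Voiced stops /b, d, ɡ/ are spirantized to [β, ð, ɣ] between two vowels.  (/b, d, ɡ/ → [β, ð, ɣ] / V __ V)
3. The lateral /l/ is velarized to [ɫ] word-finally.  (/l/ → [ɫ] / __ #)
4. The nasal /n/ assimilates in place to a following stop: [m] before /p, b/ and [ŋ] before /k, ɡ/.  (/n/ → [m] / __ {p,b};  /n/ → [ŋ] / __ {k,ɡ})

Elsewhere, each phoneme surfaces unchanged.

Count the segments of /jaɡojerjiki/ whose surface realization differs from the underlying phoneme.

Segments that undergo a rule: /a/ → [aː] (rule 1); /ɡ/ → [ɣ] (rule 2); /o/ → [oː] (rule 1); /e/ → [eː] (rule 1).
All other segments surface unchanged.

4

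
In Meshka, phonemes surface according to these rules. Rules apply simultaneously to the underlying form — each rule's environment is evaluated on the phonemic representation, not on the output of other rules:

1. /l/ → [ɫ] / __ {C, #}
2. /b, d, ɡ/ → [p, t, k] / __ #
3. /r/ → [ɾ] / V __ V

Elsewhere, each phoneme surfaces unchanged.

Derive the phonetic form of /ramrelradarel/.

/r/ (word-initial) fails the environment for rule 3, so it stays [r].
/a/ (between /r/ and /m/) is unaffected → [a].
/m/ (between /a/ and /r/): no rule targets it → [m].
/r/ — between /m/ and /e/; rule 3 does not apply here → [r].
/e/ (between /r/ and /l/): no rule targets it → [e].
/l/ meets the environment for rule 1 (word-finally or immediately before a consonant) → [ɫ].
/r/ (between /l/ and /a/) is in the target of rule 3 but the environment (between two vowels) is not met → [r].
/a/ — not in any rule's target class → [a].
/d/ (between /a/ and /a/) fails the environment for rule 2, so it stays [d].
/a/ stays [a].
/r/ (between /a/ and /e/): between two vowels, so rule 3 applies → [ɾ].
/e/ — not in any rule's target class → [e].
/l/ (word-final) occurs word-finally or immediately before a consonant → [ɫ] by rule 1.

[ramreɫradaɾeɫ]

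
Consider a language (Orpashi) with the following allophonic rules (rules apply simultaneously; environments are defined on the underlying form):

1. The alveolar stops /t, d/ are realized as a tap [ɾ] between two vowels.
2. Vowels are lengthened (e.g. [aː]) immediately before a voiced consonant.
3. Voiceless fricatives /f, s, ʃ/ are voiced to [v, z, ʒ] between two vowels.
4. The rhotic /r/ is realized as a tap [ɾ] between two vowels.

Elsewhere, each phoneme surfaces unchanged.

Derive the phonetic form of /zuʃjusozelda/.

/z/ (word-initial): no rule targets it → [z].
/u/ (between /z/ and /ʃ/) is in the target of rule 2 but the environment (before a voiced consonant) is not met → [u].
/ʃ/ — between /u/ and /j/; rule 3 does not apply here → [ʃ].
/j/ stays [j].
/u/ — between /j/ and /s/; rule 2 does not apply here → [u].
/s/ (between /u/ and /o/) occurs between two vowels → [z] by rule 3.
/o/ meets the environment for rule 2 (before a voiced consonant) → [oː].
/z/ (between /o/ and /e/) is unaffected → [z].
/e/ (between /z/ and /l/): before a voiced consonant, so rule 2 applies → [eː].
/l/ — not in any rule's target class → [l].
/d/ (between /l/ and /a/) fails the environment for rule 1, so it stays [d].
/a/ (word-final) fails the environment for rule 2, so it stays [a].

[zuʃjuzoːzeːlda]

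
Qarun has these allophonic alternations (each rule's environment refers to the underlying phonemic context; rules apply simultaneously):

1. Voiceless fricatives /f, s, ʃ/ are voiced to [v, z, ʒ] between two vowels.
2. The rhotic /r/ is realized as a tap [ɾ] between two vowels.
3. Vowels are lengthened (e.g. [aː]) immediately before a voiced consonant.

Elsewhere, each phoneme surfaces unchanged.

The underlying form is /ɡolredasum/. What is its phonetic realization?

/o/ (between /ɡ/ and /l/): before a voiced consonant, so rule 3 applies → [oː].
/r/ — between /l/ and /e/; rule 2 does not apply here → [r].
/e/ (between /r/ and /d/) occurs before a voiced consonant → [eː] by rule 3.
/a/ — between /d/ and /s/; rule 3 does not apply here → [a].
/s/ meets the environment for rule 1 (between two vowels) → [z].
/u/ — between /s/ and /m/, before a voiced consonant — surfaces as [uː] (rule 3).

[ɡoːlreːdazuːm]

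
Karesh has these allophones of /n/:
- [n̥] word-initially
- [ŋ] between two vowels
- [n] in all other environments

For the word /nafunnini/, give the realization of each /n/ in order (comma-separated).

Occurrence 1 (position 1): word-initially → [n̥].
Occurrence 2 (position 5): no conditioning environment matches → elsewhere allophone [n].
Occurrence 3 (position 6): no conditioning environment matches → elsewhere allophone [n].
Occurrence 4 (position 8): between two vowels → [ŋ].

[n̥], [n], [n], [ŋ]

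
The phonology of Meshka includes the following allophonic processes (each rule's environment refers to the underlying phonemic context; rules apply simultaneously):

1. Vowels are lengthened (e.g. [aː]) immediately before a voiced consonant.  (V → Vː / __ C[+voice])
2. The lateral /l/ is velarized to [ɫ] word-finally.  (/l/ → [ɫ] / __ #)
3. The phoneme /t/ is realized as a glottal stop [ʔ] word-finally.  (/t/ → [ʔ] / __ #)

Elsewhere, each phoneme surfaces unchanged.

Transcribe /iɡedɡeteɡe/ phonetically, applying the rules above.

[iːɡeːdɡeteːɡe]

/i/ (word-initial) occurs before a voiced consonant → [iː] by rule 1.
/ɡ/ — not in any rule's target class → [ɡ].
/e/ meets the environment for rule 1 (before a voiced consonant) → [eː].
/d/ (between /e/ and /ɡ/) is unaffected → [d].
/ɡ/ — not in any rule's target class → [ɡ].
/e/ — between /ɡ/ and /t/; rule 1 does not apply here → [e].
/t/ — between /e/ and /e/; rule 3 does not apply here → [t].
/e/ (between /t/ and /ɡ/) occurs before a voiced consonant → [eː] by rule 1.
/ɡ/ — not in any rule's target class → [ɡ].
/e/ — word-final; rule 1 does not apply here → [e].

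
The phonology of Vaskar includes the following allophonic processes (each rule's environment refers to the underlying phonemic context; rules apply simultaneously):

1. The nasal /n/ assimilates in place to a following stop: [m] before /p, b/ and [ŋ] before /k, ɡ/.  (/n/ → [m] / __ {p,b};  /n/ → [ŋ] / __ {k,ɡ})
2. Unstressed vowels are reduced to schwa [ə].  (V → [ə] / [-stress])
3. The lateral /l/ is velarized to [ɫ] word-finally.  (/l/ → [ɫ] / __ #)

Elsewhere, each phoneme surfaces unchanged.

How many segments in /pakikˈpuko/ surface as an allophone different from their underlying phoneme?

Segments that undergo a rule: /a/ → [ə] (rule 2); /i/ → [ə] (rule 2); /o/ → [ə] (rule 2).
All other segments surface unchanged.

3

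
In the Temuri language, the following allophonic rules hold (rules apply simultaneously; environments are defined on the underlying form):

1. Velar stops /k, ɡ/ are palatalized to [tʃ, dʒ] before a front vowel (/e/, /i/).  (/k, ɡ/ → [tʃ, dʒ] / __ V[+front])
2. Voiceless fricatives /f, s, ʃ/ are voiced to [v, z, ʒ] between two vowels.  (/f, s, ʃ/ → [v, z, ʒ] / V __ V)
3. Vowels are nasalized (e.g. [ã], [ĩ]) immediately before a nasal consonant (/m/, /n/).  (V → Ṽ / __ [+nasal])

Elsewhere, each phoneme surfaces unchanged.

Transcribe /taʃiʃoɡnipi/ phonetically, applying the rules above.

[taʒiʒoɡnipi]

/t/ (word-initial) is unaffected → [t].
/a/ (between /t/ and /ʃ/) is in the target of rule 3 but the environment (before a nasal consonant) is not met → [a].
/ʃ/ (between /a/ and /i/) occurs between two vowels → [ʒ] by rule 2.
/i/ (between /ʃ/ and /ʃ/) fails the environment for rule 3, so it stays [i].
/ʃ/ (between /i/ and /o/) occurs between two vowels → [ʒ] by rule 2.
/o/ (between /ʃ/ and /ɡ/): rule 3 targets it, but not before a nasal consonant → unchanged [o].
/ɡ/ (between /o/ and /n/) fails the environment for rule 1, so it stays [ɡ].
/n/ (between /ɡ/ and /i/) is unaffected → [n].
/i/ (between /n/ and /p/) is in the target of rule 3 but the environment (before a nasal consonant) is not met → [i].
/p/ (between /i/ and /i/): no rule targets it → [p].
/i/ (word-final) fails the environment for rule 3, so it stays [i].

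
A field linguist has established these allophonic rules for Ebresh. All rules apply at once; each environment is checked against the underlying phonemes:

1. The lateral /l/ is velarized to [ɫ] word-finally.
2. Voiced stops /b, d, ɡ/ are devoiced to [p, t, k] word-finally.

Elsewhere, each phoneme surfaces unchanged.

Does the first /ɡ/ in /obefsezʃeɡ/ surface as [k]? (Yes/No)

/ɡ/ meets the environment for rule 2 (word-finally) → [k].
The actual realization is [k], which matches [k].

Yes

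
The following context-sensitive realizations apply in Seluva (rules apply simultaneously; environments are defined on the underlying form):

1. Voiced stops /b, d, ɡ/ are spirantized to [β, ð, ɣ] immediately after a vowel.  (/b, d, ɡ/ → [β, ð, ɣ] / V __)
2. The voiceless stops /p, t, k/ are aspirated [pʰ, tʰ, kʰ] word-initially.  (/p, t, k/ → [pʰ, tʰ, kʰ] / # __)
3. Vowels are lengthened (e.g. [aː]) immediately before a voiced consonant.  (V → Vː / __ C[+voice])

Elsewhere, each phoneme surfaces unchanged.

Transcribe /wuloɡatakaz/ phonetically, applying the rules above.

/w/ stays [w].
Rule 3 applies to /u/ (between /w/ and /l/: before a voiced consonant) → [uː].
/l/ stays [l].
/o/ meets the environment for rule 3 (before a voiced consonant) → [oː].
/ɡ/ (between /o/ and /a/) occurs immediately after a vowel → [ɣ] by rule 1.
/a/ (between /ɡ/ and /t/): rule 3 targets it, but not before a voiced consonant → unchanged [a].
/t/ — between /a/ and /a/; rule 2 does not apply here → [t].
/a/ (between /t/ and /k/) fails the environment for rule 3, so it stays [a].
/k/ (between /a/ and /a/): rule 2 targets it, but not word-initially → unchanged [k].
/a/ (between /k/ and /z/): before a voiced consonant, so rule 3 applies → [aː].
/z/ (word-final) is unaffected → [z].

[wuːloːɣatakaːz]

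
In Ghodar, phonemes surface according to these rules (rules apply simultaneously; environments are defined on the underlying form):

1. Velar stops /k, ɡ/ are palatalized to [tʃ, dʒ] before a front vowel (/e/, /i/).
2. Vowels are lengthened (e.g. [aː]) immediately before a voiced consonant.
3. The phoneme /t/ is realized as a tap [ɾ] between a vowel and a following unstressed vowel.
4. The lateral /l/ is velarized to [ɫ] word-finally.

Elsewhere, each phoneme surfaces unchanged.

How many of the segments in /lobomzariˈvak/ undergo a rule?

Segments that undergo a rule: /o/ → [oː] (rule 2); /o/ → [oː] (rule 2); /a/ → [aː] (rule 2); /i/ → [iː] (rule 2).
All other segments surface unchanged.

4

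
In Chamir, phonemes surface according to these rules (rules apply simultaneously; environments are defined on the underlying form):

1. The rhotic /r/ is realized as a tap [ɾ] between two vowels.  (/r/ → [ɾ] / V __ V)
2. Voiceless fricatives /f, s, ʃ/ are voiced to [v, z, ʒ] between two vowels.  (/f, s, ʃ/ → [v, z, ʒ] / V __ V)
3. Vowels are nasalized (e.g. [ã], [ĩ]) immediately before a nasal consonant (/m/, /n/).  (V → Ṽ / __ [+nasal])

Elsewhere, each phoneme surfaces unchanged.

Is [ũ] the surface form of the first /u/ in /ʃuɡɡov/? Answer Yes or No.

/u/ — between /ʃ/ and /ɡ/; rule 3 does not apply here → [u].
The actual realization is [u], not [ũ].

No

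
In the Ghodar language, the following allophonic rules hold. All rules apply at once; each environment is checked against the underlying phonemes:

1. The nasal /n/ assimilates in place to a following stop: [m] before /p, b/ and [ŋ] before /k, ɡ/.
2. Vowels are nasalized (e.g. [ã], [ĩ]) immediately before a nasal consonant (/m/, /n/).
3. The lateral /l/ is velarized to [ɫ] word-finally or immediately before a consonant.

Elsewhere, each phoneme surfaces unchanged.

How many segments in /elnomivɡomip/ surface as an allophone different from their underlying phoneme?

3

Segments that undergo a rule: /l/ → [ɫ] (rule 3); /o/ → [õ] (rule 2); /o/ → [õ] (rule 2).
All other segments surface unchanged.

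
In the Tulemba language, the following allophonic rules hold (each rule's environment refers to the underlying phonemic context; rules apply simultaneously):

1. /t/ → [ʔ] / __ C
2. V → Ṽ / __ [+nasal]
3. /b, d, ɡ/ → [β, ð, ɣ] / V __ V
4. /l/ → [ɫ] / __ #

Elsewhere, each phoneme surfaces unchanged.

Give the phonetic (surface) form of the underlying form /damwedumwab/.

[dãmweðũmwab]

/d/ (word-initial) is in the target of rule 3 but the environment (between two vowels) is not met → [d].
/a/ (between /d/ and /m/): before a nasal consonant, so rule 2 applies → [ã].
/m/ (between /a/ and /w/): no rule targets it → [m].
/w/ (between /m/ and /e/) is unaffected → [w].
/e/ (between /w/ and /d/): rule 2 targets it, but not before a nasal consonant → unchanged [e].
/d/ (between /e/ and /u/) occurs between two vowels → [ð] by rule 3.
/u/ (between /d/ and /m/) occurs before a nasal consonant → [ũ] by rule 2.
/m/ (between /u/ and /w/): no rule targets it → [m].
/w/ — not in any rule's target class → [w].
/a/ (between /w/ and /b/): rule 2 targets it, but not before a nasal consonant → unchanged [a].
/b/ — word-final; rule 3 does not apply here → [b].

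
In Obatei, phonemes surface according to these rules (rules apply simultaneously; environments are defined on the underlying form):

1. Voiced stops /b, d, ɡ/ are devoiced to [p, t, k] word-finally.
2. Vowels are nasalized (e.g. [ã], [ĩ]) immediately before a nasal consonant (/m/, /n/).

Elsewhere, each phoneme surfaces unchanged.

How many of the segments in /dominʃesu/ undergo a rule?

Segments that undergo a rule: /o/ → [õ] (rule 2); /i/ → [ĩ] (rule 2).
All other segments surface unchanged.

2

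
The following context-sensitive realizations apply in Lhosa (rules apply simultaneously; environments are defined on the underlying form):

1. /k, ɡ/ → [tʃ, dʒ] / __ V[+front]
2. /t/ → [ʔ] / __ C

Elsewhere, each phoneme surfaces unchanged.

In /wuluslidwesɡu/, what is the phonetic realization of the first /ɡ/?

/ɡ/ (between /s/ and /u/) fails the environment for rule 1, so it stays [ɡ].

[ɡ]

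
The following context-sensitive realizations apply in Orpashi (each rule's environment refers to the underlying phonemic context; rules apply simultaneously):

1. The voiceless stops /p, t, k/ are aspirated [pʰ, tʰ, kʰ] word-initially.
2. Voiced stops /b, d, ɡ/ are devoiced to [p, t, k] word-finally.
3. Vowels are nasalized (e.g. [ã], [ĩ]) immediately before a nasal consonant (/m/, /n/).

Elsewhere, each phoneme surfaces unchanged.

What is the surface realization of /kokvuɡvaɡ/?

/k/ (word-initial) occurs word-initially → [kʰ] by rule 1.
/o/ — between /k/ and /k/; rule 3 does not apply here → [o].
/k/ (between /o/ and /v/) is in the target of rule 1 but the environment (word-initially) is not met → [k].
/v/ (between /k/ and /u/): no rule targets it → [v].
/u/ (between /v/ and /ɡ/): rule 3 targets it, but not before a nasal consonant → unchanged [u].
/ɡ/ — between /u/ and /v/; rule 2 does not apply here → [ɡ].
/v/ (between /ɡ/ and /a/) is unaffected → [v].
/a/ (between /v/ and /ɡ/) is in the target of rule 3 but the environment (before a nasal consonant) is not met → [a].
/ɡ/ (word-final) occurs word-finally → [k] by rule 2.

[kʰokvuɡvak]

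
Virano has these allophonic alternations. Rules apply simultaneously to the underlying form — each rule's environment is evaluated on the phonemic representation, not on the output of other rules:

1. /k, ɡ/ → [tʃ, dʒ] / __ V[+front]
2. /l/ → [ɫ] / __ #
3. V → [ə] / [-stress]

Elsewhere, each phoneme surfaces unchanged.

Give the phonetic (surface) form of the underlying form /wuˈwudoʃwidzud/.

[wəˈwudəʃwədzəd]

/w/ — not in any rule's target class → [w].
/u/ (between /w/ and /w/) occurs in an unstressed syllable → [ə] by rule 3.
/w/ (between /u/ and /u/): no rule targets it → [w].
/u/ (between /w/ and /d/) is in the target of rule 3 but the environment (in an unstressed syllable) is not met → [u].
/d/ (between /u/ and /o/) is unaffected → [d].
Rule 3 applies to /o/ (between /d/ and /ʃ/: in an unstressed syllable) → [ə].
/ʃ/ — not in any rule's target class → [ʃ].
/w/ stays [w].
/i/ (between /w/ and /d/): in an unstressed syllable, so rule 3 applies → [ə].
/d/ — not in any rule's target class → [d].
/z/ — not in any rule's target class → [z].
/u/ (between /z/ and /d/) occurs in an unstressed syllable → [ə] by rule 3.
/d/ (word-final): no rule targets it → [d].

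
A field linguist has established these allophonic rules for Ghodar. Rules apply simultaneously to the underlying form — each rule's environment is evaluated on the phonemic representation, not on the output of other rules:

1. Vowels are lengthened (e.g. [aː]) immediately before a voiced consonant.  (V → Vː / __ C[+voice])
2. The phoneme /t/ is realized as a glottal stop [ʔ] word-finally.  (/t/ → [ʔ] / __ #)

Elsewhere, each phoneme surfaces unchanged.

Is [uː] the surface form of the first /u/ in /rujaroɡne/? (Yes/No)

Yes

/u/ (between /r/ and /j/) occurs before a voiced consonant → [uː] by rule 1.
The actual realization is [uː], which matches [uː].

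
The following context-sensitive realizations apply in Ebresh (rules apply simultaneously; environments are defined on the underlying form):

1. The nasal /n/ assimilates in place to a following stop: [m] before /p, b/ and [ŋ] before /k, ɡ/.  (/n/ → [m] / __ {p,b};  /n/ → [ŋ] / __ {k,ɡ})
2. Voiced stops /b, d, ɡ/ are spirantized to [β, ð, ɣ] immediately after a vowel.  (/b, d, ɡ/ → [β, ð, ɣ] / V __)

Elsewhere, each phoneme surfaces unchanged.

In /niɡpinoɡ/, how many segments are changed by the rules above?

2

Segments that undergo a rule: /ɡ/ → [ɣ] (rule 2); /ɡ/ → [ɣ] (rule 2).
All other segments surface unchanged.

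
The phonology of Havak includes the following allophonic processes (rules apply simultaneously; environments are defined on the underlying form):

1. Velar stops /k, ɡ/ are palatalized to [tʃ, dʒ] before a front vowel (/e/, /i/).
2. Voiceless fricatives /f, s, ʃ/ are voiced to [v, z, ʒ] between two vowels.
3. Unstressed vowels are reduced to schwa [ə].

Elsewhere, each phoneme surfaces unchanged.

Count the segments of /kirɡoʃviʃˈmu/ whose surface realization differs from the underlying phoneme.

Segments that undergo a rule: /k/ → [tʃ] (rule 1); /i/ → [ə] (rule 3); /o/ → [ə] (rule 3); /i/ → [ə] (rule 3).
All other segments surface unchanged.

4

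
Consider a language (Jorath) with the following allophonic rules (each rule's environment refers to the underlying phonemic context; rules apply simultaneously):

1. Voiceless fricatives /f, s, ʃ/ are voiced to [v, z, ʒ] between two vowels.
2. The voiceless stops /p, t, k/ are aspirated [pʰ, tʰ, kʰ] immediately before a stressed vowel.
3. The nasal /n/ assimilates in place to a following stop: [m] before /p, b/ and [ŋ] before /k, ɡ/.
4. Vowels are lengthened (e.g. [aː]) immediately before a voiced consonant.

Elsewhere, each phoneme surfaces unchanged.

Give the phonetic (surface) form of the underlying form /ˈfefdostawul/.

/f/ (word-initial) is in the target of rule 1 but the environment (between two vowels) is not met → [f].
/e/ (between /f/ and /f/) fails the environment for rule 4, so it stays [e].
/f/ (between /e/ and /d/) fails the environment for rule 1, so it stays [f].
/d/ — not in any rule's target class → [d].
/o/ (between /d/ and /s/) is in the target of rule 4 but the environment (before a voiced consonant) is not met → [o].
/s/ (between /o/ and /t/) is in the target of rule 1 but the environment (between two vowels) is not met → [s].
/t/ — between /s/ and /a/; rule 2 does not apply here → [t].
/a/ (between /t/ and /w/): before a voiced consonant, so rule 4 applies → [aː].
/w/ (between /a/ and /u/) is unaffected → [w].
/u/ meets the environment for rule 4 (before a voiced consonant) → [uː].
/l/ (word-final) is unaffected → [l].

[ˈfefdostaːwuːl]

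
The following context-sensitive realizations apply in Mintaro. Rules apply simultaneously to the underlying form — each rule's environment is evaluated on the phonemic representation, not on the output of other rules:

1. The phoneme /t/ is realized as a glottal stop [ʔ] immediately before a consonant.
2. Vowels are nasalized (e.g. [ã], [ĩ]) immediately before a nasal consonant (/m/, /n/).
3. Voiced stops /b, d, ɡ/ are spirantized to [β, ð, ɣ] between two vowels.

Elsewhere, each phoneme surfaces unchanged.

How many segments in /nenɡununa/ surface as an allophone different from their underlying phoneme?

Segments that undergo a rule: /e/ → [ẽ] (rule 2); /u/ → [ũ] (rule 2); /u/ → [ũ] (rule 2).
All other segments surface unchanged.

3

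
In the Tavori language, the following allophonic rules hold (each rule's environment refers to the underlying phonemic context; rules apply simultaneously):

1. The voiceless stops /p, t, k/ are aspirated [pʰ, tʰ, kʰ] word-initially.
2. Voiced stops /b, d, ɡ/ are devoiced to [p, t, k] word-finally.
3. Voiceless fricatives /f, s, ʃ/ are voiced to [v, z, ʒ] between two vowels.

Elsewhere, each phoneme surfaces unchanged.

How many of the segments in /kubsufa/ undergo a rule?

2

Segments that undergo a rule: /k/ → [kʰ] (rule 1); /f/ → [v] (rule 3).
All other segments surface unchanged.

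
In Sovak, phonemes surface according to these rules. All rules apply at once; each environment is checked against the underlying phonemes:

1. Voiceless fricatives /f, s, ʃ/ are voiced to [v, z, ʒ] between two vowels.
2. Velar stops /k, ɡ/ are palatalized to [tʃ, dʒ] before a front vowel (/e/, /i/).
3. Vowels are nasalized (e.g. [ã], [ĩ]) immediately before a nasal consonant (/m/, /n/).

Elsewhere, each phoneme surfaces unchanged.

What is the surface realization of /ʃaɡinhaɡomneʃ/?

/ʃ/ — word-initial; rule 1 does not apply here → [ʃ].
/a/ — between /ʃ/ and /ɡ/; rule 3 does not apply here → [a].
/ɡ/ meets the environment for rule 2 (before a front vowel) → [dʒ].
/i/ meets the environment for rule 3 (before a nasal consonant) → [ĩ].
/n/ (between /i/ and /h/): no rule targets it → [n].
/h/ — not in any rule's target class → [h].
/a/ — between /h/ and /ɡ/; rule 3 does not apply here → [a].
/ɡ/ (between /a/ and /o/) fails the environment for rule 2, so it stays [ɡ].
Rule 3 applies to /o/ (between /ɡ/ and /m/: before a nasal consonant) → [õ].
/m/ (between /o/ and /n/) is unaffected → [m].
/n/ — not in any rule's target class → [n].
/e/ (between /n/ and /ʃ/): rule 3 targets it, but not before a nasal consonant → unchanged [e].
/ʃ/ — word-final; rule 1 does not apply here → [ʃ].

[ʃadʒĩnhaɡõmneʃ]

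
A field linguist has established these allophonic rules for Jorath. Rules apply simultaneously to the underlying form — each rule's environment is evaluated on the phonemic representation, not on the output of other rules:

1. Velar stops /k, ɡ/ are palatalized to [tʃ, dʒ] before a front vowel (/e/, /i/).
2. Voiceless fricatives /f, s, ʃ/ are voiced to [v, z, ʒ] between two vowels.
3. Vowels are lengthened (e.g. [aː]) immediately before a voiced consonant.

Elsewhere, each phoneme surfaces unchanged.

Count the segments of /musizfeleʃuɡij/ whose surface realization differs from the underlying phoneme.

7

Segments that undergo a rule: /s/ → [z] (rule 2); /i/ → [iː] (rule 3); /e/ → [eː] (rule 3); /ʃ/ → [ʒ] (rule 2); /u/ → [uː] (rule 3); /ɡ/ → [dʒ] (rule 1); /i/ → [iː] (rule 3).
All other segments surface unchanged.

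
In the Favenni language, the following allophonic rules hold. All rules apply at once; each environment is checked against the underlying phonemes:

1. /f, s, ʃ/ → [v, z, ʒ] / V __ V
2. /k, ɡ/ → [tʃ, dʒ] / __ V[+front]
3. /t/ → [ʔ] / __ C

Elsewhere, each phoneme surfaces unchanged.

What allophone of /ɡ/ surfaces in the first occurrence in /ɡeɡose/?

[dʒ]

Rule 2 applies to /ɡ/ (word-initial: before a front vowel) → [dʒ].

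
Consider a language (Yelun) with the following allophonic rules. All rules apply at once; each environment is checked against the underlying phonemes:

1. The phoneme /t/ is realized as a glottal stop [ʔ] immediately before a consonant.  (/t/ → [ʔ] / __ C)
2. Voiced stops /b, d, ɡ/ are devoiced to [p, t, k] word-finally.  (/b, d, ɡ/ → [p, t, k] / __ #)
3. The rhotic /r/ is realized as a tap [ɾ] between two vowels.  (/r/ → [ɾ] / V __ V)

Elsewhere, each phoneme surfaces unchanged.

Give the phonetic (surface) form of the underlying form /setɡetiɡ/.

/s/ (word-initial): no rule targets it → [s].
/e/ stays [e].
Rule 1 applies to /t/ (between /e/ and /ɡ/: immediately before a consonant) → [ʔ].
/ɡ/ (between /t/ and /e/) is in the target of rule 2 but the environment (word-finally) is not met → [ɡ].
/e/ (between /ɡ/ and /t/): no rule targets it → [e].
/t/ (between /e/ and /i/) is in the target of rule 1 but the environment (immediately before a consonant) is not met → [t].
/i/ (between /t/ and /ɡ/) is unaffected → [i].
/ɡ/ (word-final): word-finally, so rule 2 applies → [k].

[seʔɡetik]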